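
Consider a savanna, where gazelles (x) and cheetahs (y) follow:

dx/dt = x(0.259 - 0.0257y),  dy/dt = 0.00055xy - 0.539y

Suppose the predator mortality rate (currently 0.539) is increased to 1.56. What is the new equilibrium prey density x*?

At the interior fixed point, setting dy/dt = 0 with y > 0 fixes x* = (predator death rate)/(xy coefficient) — independent of the other coefficients.
With the change, x* = 1.56/0.00055 = 2840; it rises from 980.

x* ≈ 2840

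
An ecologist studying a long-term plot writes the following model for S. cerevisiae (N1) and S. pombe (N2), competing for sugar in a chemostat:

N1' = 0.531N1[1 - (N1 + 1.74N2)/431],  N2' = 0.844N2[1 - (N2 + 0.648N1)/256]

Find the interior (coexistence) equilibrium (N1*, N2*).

Setting both brackets to zero gives the nullclines N1 + 1.74N2 = 431 and 0.648N1 + N2 = 256.
Substituting N2 = 256 - 0.648N1 into the first: N1(1 - 1.74·0.648) = 431 - 1.74·256.
So N1* = -14.4/-0.128 = 113, and then N2* = 256 - 0.648·113 = 183.

N1* ≈ 113, N2* ≈ 183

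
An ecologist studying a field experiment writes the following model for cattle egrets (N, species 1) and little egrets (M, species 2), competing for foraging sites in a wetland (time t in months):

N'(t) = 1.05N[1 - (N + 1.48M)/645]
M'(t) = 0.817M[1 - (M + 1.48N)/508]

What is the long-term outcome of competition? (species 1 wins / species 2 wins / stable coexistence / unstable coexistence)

unstable coexistence (outcome depends on initial conditions)

Compare the nullcline intercepts: K1/α12 = 645/1.48 = 436 < K2 = 508; K2/α21 = 508/1.48 = 343 < K1 = 645.
Since both are reversed, neither can invade when rare; the interior point is a saddle.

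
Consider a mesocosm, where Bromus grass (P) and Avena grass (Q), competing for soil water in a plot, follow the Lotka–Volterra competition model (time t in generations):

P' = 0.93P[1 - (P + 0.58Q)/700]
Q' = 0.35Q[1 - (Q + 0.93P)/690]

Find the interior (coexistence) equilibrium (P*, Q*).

Setting both brackets to zero gives the nullclines P + 0.58Q = 700 and 0.93P + Q = 690.
Substituting Q = 690 - 0.93P into the first: P(1 - 0.58·0.93) = 700 - 0.58·690.
So P* = 300/0.461 = 651, and then Q* = 690 - 0.93·651 = 84.7.

P* ≈ 651, Q* ≈ 84.7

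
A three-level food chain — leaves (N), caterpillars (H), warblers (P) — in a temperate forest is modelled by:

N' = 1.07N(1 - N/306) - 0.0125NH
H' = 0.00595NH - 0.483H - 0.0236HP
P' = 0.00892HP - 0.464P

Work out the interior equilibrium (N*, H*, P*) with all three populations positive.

N* ≈ 120, H* ≈ 52, P* ≈ 9.8

From dP/dt = 0: 0.00892H* = 0.464, so H* = 52.
From dN/dt = 0: 1.07(1 - N*/306) = 0.0125·52, giving N* = 306·(1 - 0.608) = 120.
From dH/dt = 0: 0.00595·120 - 0.483 = 0.0236P*, so P* = 0.231/0.0236 = 9.8.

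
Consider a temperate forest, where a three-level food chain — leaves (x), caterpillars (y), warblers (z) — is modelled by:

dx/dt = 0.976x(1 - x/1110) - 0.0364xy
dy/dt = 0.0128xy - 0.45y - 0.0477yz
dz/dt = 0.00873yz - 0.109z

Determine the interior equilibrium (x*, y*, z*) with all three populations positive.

From dz/dt = 0: 0.00873y* = 0.109, so y* = 12.5.
From dx/dt = 0: 0.976(1 - x*/1110) = 0.0364·12.5, giving x* = 1110·(1 - 0.466) = 593.
From dy/dt = 0: 0.0128·593 - 0.45 = 0.0477z*, so z* = 7.14/0.0477 = 150.

x* ≈ 593, y* ≈ 12.5, z* ≈ 150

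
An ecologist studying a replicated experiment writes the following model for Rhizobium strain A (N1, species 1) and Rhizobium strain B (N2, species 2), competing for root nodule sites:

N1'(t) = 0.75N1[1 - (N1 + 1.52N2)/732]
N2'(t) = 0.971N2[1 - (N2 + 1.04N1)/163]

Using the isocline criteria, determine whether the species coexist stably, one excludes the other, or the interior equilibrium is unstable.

Compare the nullcline intercepts: K1/α12 = 732/1.52 = 482 > K2 = 163; K2/α21 = 163/1.04 = 157 < K1 = 732.
Since the inequalities point opposite ways, species 1 can invade but species 2 cannot.

species 1 excludes species 2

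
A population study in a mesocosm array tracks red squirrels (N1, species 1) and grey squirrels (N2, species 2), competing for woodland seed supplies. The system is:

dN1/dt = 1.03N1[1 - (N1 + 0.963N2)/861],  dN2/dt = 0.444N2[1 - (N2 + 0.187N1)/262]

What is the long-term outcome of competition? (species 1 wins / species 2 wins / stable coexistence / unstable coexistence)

Compare the nullcline intercepts: K1/α12 = 861/0.963 = 894 > K2 = 262; K2/α21 = 262/0.187 = 1400 > K1 = 861.
Since both inequalities hold, each species can invade when rare, so the interior equilibrium is stable.

stable coexistence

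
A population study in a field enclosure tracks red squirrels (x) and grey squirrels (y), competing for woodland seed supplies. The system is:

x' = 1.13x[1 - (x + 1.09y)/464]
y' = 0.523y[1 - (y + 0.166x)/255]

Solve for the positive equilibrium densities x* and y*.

Setting both brackets to zero gives the nullclines x + 1.09y = 464 and 0.166x + y = 255.
Substituting y = 255 - 0.166x into the first: x(1 - 1.09·0.166) = 464 - 1.09·255.
So x* = 186/0.819 = 227, and then y* = 255 - 0.166·227 = 217.

x* ≈ 227, y* ≈ 217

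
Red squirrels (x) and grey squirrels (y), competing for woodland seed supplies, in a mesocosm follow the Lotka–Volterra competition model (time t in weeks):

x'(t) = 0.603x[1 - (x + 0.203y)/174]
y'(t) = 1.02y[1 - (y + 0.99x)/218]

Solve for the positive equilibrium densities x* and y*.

Setting both brackets to zero gives the nullclines x + 0.203y = 174 and 0.99x + y = 218.
Substituting y = 218 - 0.99x into the first: x(1 - 0.203·0.99) = 174 - 0.203·218.
So x* = 130/0.799 = 162, and then y* = 218 - 0.99·162 = 57.2.

x* ≈ 162, y* ≈ 57.2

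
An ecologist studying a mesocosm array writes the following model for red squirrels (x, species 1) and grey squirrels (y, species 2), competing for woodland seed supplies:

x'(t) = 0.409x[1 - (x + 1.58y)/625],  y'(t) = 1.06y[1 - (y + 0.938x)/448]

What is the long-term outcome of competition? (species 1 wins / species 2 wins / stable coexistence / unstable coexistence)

unstable coexistence (outcome depends on initial conditions)

Compare the nullcline intercepts: K1/α12 = 625/1.58 = 396 < K2 = 448; K2/α21 = 448/0.938 = 478 < K1 = 625.
Since both are reversed, neither can invade when rare; the interior point is a saddle.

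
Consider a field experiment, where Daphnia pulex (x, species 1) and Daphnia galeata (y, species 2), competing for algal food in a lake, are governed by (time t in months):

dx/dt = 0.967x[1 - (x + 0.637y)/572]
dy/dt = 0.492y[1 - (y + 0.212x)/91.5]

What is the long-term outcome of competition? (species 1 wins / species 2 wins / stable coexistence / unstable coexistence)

species 1 excludes species 2

Compare the nullcline intercepts: K1/α12 = 572/0.637 = 898 > K2 = 91.5; K2/α21 = 91.5/0.212 = 432 < K1 = 572.
Since the inequalities point opposite ways, species 1 can invade but species 2 cannot.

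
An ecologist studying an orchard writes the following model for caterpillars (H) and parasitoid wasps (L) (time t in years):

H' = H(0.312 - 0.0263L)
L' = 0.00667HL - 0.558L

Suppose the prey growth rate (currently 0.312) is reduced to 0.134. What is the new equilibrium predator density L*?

At the interior fixed point, setting dH/dt = 0 with H > 0 fixes L* = (prey growth rate)/(HL coefficient) — independent of the other coefficients.
With the change, L* = 0.134/0.0263 = 5.1; it falls from 11.9.

L* ≈ 5.1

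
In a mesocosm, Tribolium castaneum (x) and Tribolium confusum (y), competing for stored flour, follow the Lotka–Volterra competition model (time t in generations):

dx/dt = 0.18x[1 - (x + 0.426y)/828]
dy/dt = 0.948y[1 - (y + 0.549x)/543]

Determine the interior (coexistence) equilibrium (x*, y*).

x* ≈ 779, y* ≈ 115

Setting both brackets to zero gives the nullclines x + 0.426y = 828 and 0.549x + y = 543.
Substituting y = 543 - 0.549x into the first: x(1 - 0.426·0.549) = 828 - 0.426·543.
So x* = 597/0.766 = 779, and then y* = 543 - 0.549·779 = 115.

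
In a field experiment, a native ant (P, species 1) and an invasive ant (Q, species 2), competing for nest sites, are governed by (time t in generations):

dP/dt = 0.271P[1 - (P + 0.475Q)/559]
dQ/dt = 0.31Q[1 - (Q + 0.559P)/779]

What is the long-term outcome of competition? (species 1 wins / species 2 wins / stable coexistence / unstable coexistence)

stable coexistence

Compare the nullcline intercepts: K1/α12 = 559/0.475 = 1180 > K2 = 779; K2/α21 = 779/0.559 = 1390 > K1 = 559.
Since both inequalities hold, each species can invade when rare, so the interior equilibrium is stable.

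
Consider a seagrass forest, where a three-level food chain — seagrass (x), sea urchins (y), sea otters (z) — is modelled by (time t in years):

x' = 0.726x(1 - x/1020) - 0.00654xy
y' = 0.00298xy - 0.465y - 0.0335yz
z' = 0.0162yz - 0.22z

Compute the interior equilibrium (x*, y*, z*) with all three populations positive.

x* ≈ 895, y* ≈ 13.6, z* ≈ 65.8

From dz/dt = 0: 0.0162y* = 0.22, so y* = 13.6.
From dx/dt = 0: 0.726(1 - x*/1020) = 0.00654·13.6, giving x* = 1020·(1 - 0.122) = 895.
From dy/dt = 0: 0.00298·895 - 0.465 = 0.0335z*, so z* = 2.2/0.0335 = 65.8.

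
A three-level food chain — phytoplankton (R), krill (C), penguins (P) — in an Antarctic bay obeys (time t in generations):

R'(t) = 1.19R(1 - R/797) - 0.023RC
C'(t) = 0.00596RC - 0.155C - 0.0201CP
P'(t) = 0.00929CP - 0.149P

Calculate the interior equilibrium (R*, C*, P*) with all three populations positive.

From dP/dt = 0: 0.00929C* = 0.149, so C* = 16.
From dR/dt = 0: 1.19(1 - R*/797) = 0.023·16, giving R* = 797·(1 - 0.31) = 550.
From dC/dt = 0: 0.00596·550 - 0.155 = 0.0201P*, so P* = 3.12/0.0201 = 155.

R* ≈ 550, C* ≈ 16, P* ≈ 155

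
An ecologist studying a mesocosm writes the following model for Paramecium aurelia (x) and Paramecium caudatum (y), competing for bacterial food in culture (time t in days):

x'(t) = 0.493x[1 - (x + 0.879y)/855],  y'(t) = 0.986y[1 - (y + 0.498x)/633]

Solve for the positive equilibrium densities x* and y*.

Setting both brackets to zero gives the nullclines x + 0.879y = 855 and 0.498x + y = 633.
Substituting y = 633 - 0.498x into the first: x(1 - 0.879·0.498) = 855 - 0.879·633.
So x* = 299/0.562 = 531, and then y* = 633 - 0.498·531 = 369.

x* ≈ 531, y* ≈ 369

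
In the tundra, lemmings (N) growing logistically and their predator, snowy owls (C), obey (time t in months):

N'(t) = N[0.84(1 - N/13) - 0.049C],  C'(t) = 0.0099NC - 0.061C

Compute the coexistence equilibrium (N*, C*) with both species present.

N* ≈ 6.16, C* ≈ 9.02

From dC/dt = 0 with C > 0: 0.0099N* = 0.061, so N* = 6.16.
Substitute into dN/dt = 0: 0.84(1 - 6.16/13) = 0.049C*.
The bracket is 0.526, giving C* = 0.442/0.049 = 9.02.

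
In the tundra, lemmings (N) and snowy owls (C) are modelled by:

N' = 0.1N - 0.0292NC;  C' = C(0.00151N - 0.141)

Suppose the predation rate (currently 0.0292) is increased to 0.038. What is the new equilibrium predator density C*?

At the interior fixed point, setting dN/dt = 0 with N > 0 fixes C* = (prey growth rate)/(NC coefficient) — independent of the other coefficients.
With the change, C* = 0.1/0.038 = 2.63; it falls from 3.42.

C* ≈ 2.63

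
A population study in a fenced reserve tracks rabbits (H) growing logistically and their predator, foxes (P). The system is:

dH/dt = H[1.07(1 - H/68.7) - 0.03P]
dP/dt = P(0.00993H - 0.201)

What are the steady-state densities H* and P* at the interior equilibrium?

From dP/dt = 0 with P > 0: 0.00993H* = 0.201, so H* = 20.2.
Substitute into dH/dt = 0: 1.07(1 - 20.2/68.7) = 0.03P*.
The bracket is 0.705, giving P* = 0.755/0.03 = 25.2.

H* ≈ 20.2, P* ≈ 25.2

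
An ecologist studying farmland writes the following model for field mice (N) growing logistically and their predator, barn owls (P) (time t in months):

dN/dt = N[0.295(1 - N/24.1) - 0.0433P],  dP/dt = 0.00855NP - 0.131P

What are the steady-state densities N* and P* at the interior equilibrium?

N* ≈ 15.3, P* ≈ 2.48

From dP/dt = 0 with P > 0: 0.00855N* = 0.131, so N* = 15.3.
Substitute into dN/dt = 0: 0.295(1 - 15.3/24.1) = 0.0433P*.
The bracket is 0.364, giving P* = 0.107/0.0433 = 2.48.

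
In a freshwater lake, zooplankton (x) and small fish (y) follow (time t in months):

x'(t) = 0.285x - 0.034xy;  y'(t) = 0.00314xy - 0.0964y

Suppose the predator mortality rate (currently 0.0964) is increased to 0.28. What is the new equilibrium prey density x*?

At the interior fixed point, setting dy/dt = 0 with y > 0 fixes x* = (predator death rate)/(xy coefficient) — independent of the other coefficients.
With the change, x* = 0.28/0.00314 = 89.2; it rises from 30.7.

x* ≈ 89.2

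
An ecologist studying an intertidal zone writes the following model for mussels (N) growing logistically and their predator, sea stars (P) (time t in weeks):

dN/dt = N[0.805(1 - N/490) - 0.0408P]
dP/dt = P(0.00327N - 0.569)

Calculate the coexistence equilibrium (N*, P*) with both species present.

N* ≈ 174, P* ≈ 12.7

From dP/dt = 0 with P > 0: 0.00327N* = 0.569, so N* = 174.
Substitute into dN/dt = 0: 0.805(1 - 174/490) = 0.0408P*.
The bracket is 0.645, giving P* = 0.519/0.0408 = 12.7.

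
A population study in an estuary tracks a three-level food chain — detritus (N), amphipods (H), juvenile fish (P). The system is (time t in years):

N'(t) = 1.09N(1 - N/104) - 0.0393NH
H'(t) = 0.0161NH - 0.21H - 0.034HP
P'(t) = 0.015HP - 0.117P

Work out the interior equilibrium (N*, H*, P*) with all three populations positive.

N* ≈ 74.8, H* ≈ 7.8, P* ≈ 29.2

From dP/dt = 0: 0.015H* = 0.117, so H* = 7.8.
From dN/dt = 0: 1.09(1 - N*/104) = 0.0393·7.8, giving N* = 104·(1 - 0.281) = 74.8.
From dH/dt = 0: 0.0161·74.8 - 0.21 = 0.034P*, so P* = 0.994/0.034 = 29.2.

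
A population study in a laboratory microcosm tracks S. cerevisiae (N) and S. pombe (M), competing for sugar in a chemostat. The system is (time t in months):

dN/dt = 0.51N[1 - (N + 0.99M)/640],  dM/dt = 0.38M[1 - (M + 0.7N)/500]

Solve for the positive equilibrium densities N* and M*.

Setting both brackets to zero gives the nullclines N + 0.99M = 640 and 0.7N + M = 500.
Substituting M = 500 - 0.7N into the first: N(1 - 0.99·0.7) = 640 - 0.99·500.
So N* = 145/0.307 = 472, and then M* = 500 - 0.7·472 = 169.

N* ≈ 472, M* ≈ 169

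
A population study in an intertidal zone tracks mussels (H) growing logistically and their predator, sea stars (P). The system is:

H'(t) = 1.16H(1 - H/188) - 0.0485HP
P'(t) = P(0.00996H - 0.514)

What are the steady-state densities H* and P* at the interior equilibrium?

H* ≈ 51.6, P* ≈ 17.4

From dP/dt = 0 with P > 0: 0.00996H* = 0.514, so H* = 51.6.
Substitute into dH/dt = 0: 1.16(1 - 51.6/188) = 0.0485P*.
The bracket is 0.725, giving P* = 0.842/0.0485 = 17.4.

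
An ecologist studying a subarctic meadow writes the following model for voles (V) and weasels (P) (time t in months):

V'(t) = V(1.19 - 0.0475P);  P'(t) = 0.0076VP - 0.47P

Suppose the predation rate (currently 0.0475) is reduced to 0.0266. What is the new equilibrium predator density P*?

P* ≈ 44.7

At the interior fixed point, setting dV/dt = 0 with V > 0 fixes P* = (prey growth rate)/(VP coefficient) — independent of the other coefficients.
With the change, P* = 1.19/0.0266 = 44.7; it rises from 25.1.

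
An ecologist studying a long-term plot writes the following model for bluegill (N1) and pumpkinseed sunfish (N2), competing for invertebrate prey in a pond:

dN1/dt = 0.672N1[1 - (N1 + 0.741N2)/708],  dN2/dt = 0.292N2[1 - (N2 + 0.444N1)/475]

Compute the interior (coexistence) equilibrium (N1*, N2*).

Setting both brackets to zero gives the nullclines N1 + 0.741N2 = 708 and 0.444N1 + N2 = 475.
Substituting N2 = 475 - 0.444N1 into the first: N1(1 - 0.741·0.444) = 708 - 0.741·475.
So N1* = 356/0.671 = 531, and then N2* = 475 - 0.444·531 = 239.

N1* ≈ 531, N2* ≈ 239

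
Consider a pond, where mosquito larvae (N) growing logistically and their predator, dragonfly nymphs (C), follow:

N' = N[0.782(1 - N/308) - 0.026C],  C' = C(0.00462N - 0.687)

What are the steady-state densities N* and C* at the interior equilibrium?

From dC/dt = 0 with C > 0: 0.00462N* = 0.687, so N* = 149.
Substitute into dN/dt = 0: 0.782(1 - 149/308) = 0.026C*.
The bracket is 0.517, giving C* = 0.404/0.026 = 15.6.

N* ≈ 149, C* ≈ 15.6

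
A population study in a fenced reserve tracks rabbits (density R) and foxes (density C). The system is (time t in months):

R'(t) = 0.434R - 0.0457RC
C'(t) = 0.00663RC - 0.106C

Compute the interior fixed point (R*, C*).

Set dC/dt = 0 with C > 0: 0.00663R - 0.106 = 0, so R* = 0.106/0.00663 = 16.
Set dR/dt = 0 with R > 0: 0.434 - 0.0457C = 0, so C* = 0.434/0.0457 = 9.5.

R* ≈ 16, C* ≈ 9.5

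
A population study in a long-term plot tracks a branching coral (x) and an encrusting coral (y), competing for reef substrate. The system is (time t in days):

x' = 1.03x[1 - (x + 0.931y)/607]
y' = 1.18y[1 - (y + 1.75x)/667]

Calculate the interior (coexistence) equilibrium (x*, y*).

x* ≈ 22.2, y* ≈ 628

Setting both brackets to zero gives the nullclines x + 0.931y = 607 and 1.75x + y = 667.
Substituting y = 667 - 1.75x into the first: x(1 - 0.931·1.75) = 607 - 0.931·667.
So x* = -14/-0.629 = 22.2, and then y* = 667 - 1.75·22.2 = 628.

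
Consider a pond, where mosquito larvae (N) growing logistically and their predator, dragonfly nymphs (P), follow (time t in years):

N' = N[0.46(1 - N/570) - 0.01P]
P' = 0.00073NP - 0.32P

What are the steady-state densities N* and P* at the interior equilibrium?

From dP/dt = 0 with P > 0: 0.00073N* = 0.32, so N* = 438.
Substitute into dN/dt = 0: 0.46(1 - 438/570) = 0.01P*.
The bracket is 0.231, giving P* = 0.106/0.01 = 10.6.

N* ≈ 438, P* ≈ 10.6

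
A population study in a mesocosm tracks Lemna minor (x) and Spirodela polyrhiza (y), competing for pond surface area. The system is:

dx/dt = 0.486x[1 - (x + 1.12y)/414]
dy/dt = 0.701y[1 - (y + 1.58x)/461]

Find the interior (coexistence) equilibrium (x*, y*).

Setting both brackets to zero gives the nullclines x + 1.12y = 414 and 1.58x + y = 461.
Substituting y = 461 - 1.58x into the first: x(1 - 1.12·1.58) = 414 - 1.12·461.
So x* = -102/-0.77 = 133, and then y* = 461 - 1.58·133 = 251.

x* ≈ 133, y* ≈ 251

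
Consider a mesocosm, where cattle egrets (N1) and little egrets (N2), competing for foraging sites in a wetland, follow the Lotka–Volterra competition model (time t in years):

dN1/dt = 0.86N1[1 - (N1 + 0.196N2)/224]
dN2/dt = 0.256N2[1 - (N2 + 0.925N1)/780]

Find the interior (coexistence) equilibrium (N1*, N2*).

Setting both brackets to zero gives the nullclines N1 + 0.196N2 = 224 and 0.925N1 + N2 = 780.
Substituting N2 = 780 - 0.925N1 into the first: N1(1 - 0.196·0.925) = 224 - 0.196·780.
So N1* = 71.1/0.819 = 86.9, and then N2* = 780 - 0.925·86.9 = 700.

N1* ≈ 86.9, N2* ≈ 700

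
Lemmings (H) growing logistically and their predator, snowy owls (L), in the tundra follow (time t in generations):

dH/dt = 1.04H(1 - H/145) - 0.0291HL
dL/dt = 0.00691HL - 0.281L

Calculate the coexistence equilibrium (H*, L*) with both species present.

H* ≈ 40.7, L* ≈ 25.7

From dL/dt = 0 with L > 0: 0.00691H* = 0.281, so H* = 40.7.
Substitute into dH/dt = 0: 1.04(1 - 40.7/145) = 0.0291L*.
The bracket is 0.72, giving L* = 0.748/0.0291 = 25.7.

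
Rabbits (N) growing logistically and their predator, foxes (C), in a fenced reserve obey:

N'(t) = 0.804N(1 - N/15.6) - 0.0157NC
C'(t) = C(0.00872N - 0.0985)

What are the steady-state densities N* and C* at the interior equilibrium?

N* ≈ 11.3, C* ≈ 14.1

From dC/dt = 0 with C > 0: 0.00872N* = 0.0985, so N* = 11.3.
Substitute into dN/dt = 0: 0.804(1 - 11.3/15.6) = 0.0157C*.
The bracket is 0.276, giving C* = 0.222/0.0157 = 14.1.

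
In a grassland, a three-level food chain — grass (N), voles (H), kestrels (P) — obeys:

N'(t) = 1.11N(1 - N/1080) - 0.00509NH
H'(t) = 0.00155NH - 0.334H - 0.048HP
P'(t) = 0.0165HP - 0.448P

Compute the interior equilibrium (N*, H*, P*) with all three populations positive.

N* ≈ 946, H* ≈ 27.2, P* ≈ 23.6

From dP/dt = 0: 0.0165H* = 0.448, so H* = 27.2.
From dN/dt = 0: 1.11(1 - N*/1080) = 0.00509·27.2, giving N* = 1080·(1 - 0.125) = 946.
From dH/dt = 0: 0.00155·946 - 0.334 = 0.048P*, so P* = 1.13/0.048 = 23.6.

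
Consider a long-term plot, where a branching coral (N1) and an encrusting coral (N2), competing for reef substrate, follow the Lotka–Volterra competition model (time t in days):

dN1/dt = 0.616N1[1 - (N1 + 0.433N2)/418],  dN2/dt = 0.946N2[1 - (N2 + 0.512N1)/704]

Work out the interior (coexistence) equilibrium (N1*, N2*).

N1* ≈ 145, N2* ≈ 630

Setting both brackets to zero gives the nullclines N1 + 0.433N2 = 418 and 0.512N1 + N2 = 704.
Substituting N2 = 704 - 0.512N1 into the first: N1(1 - 0.433·0.512) = 418 - 0.433·704.
So N1* = 113/0.778 = 145, and then N2* = 704 - 0.512·145 = 630.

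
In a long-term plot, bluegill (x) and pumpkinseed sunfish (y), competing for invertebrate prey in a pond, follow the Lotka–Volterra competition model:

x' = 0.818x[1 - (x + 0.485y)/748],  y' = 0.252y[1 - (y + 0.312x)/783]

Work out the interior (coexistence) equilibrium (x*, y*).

Setting both brackets to zero gives the nullclines x + 0.485y = 748 and 0.312x + y = 783.
Substituting y = 783 - 0.312x into the first: x(1 - 0.485·0.312) = 748 - 0.485·783.
So x* = 368/0.849 = 434, and then y* = 783 - 0.312·434 = 648.

x* ≈ 434, y* ≈ 648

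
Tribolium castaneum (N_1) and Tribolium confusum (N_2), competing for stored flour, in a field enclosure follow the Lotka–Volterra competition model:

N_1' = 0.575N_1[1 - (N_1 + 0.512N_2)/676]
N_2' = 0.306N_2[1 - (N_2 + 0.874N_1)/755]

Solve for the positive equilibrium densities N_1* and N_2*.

Setting both brackets to zero gives the nullclines N_1 + 0.512N_2 = 676 and 0.874N_1 + N_2 = 755.
Substituting N_2 = 755 - 0.874N_1 into the first: N_1(1 - 0.512·0.874) = 676 - 0.512·755.
So N_1* = 289/0.553 = 524, and then N_2* = 755 - 0.874·524 = 297.

N_1* ≈ 524, N_2* ≈ 297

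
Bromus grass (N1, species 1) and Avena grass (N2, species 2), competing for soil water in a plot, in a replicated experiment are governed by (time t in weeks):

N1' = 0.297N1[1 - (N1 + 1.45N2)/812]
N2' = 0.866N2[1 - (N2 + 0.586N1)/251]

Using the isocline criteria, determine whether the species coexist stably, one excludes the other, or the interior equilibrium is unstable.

species 1 excludes species 2

Compare the nullcline intercepts: K1/α12 = 812/1.45 = 560 > K2 = 251; K2/α21 = 251/0.586 = 428 < K1 = 812.
Since the inequalities point opposite ways, species 1 can invade but species 2 cannot.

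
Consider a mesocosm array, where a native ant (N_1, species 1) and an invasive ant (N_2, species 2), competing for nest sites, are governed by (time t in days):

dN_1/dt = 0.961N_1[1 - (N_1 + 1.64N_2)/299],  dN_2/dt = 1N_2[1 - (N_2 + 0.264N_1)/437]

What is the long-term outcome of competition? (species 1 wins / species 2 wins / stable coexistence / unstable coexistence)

species 2 excludes species 1

Compare the nullcline intercepts: K1/α12 = 299/1.64 = 182 < K2 = 437; K2/α21 = 437/0.264 = 1660 > K1 = 299.
Since the inequalities point opposite ways, species 2 can invade but species 1 cannot.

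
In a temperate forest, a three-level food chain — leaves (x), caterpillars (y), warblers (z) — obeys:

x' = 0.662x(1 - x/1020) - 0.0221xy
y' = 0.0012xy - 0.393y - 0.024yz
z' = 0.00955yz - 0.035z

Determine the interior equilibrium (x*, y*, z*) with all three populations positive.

From dz/dt = 0: 0.00955y* = 0.035, so y* = 3.66.
From dx/dt = 0: 0.662(1 - x*/1020) = 0.0221·3.66, giving x* = 1020·(1 - 0.122) = 895.
From dy/dt = 0: 0.0012·895 - 0.393 = 0.024z*, so z* = 0.681/0.024 = 28.4.

x* ≈ 895, y* ≈ 3.66, z* ≈ 28.4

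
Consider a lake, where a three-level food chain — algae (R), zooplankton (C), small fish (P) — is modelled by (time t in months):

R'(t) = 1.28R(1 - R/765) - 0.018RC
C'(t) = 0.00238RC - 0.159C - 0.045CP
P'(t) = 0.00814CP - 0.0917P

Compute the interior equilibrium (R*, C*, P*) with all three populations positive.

From dP/dt = 0: 0.00814C* = 0.0917, so C* = 11.3.
From dR/dt = 0: 1.28(1 - R*/765) = 0.018·11.3, giving R* = 765·(1 - 0.158) = 644.
From dC/dt = 0: 0.00238·644 - 0.159 = 0.045P*, so P* = 1.37/0.045 = 30.5.

R* ≈ 644, C* ≈ 11.3, P* ≈ 30.5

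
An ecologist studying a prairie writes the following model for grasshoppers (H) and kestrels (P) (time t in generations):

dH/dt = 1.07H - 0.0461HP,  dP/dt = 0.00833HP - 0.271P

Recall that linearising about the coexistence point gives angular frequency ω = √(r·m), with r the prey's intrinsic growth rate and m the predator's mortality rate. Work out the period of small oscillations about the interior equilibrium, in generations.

Here r = 1.07 and m = 0.271, so r·m = 0.29.
ω = √0.29 = 0.538 per generation, hence T = 2π/ω ≈ 11.7 generations.

T ≈ 11.7 generations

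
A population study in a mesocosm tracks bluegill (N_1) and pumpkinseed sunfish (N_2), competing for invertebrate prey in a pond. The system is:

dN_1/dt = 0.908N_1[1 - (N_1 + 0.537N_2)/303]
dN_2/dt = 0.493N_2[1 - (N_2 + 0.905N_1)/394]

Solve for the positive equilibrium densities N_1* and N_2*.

Setting both brackets to zero gives the nullclines N_1 + 0.537N_2 = 303 and 0.905N_1 + N_2 = 394.
Substituting N_2 = 394 - 0.905N_1 into the first: N_1(1 - 0.537·0.905) = 303 - 0.537·394.
So N_1* = 91.4/0.514 = 178, and then N_2* = 394 - 0.905·178 = 233.

N_1* ≈ 178, N_2* ≈ 233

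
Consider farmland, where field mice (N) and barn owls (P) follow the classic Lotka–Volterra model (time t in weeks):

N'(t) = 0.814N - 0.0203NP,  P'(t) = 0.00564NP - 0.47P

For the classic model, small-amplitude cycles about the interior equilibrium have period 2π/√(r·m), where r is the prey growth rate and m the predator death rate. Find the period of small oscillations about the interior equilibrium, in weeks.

Here r = 0.814 and m = 0.47, so r·m = 0.383.
ω = √0.383 = 0.619 per week, hence T = 2π/ω ≈ 10.2 weeks.

T ≈ 10.2 weeks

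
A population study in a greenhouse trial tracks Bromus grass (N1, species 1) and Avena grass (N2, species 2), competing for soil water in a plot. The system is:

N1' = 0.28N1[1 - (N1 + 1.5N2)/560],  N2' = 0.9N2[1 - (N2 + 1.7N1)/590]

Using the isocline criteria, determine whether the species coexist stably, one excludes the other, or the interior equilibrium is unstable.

Compare the nullcline intercepts: K1/α12 = 560/1.5 = 373 < K2 = 590; K2/α21 = 590/1.7 = 347 < K1 = 560.
Since both are reversed, neither can invade when rare; the interior point is a saddle.

unstable coexistence (outcome depends on initial conditions)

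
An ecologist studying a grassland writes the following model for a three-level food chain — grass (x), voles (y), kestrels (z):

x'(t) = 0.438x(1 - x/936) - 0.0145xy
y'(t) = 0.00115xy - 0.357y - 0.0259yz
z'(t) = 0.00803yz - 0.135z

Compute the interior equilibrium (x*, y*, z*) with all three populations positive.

x* ≈ 415, y* ≈ 16.8, z* ≈ 4.65

From dz/dt = 0: 0.00803y* = 0.135, so y* = 16.8.
From dx/dt = 0: 0.438(1 - x*/936) = 0.0145·16.8, giving x* = 936·(1 - 0.557) = 415.
From dy/dt = 0: 0.00115·415 - 0.357 = 0.0259z*, so z* = 0.12/0.0259 = 4.65.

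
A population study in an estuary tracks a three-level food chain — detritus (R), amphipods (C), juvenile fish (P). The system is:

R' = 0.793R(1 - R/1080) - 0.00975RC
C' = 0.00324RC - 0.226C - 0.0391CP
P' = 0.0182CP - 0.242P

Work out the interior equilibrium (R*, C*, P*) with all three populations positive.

From dP/dt = 0: 0.0182C* = 0.242, so C* = 13.3.
From dR/dt = 0: 0.793(1 - R*/1080) = 0.00975·13.3, giving R* = 1080·(1 - 0.163) = 903.
From dC/dt = 0: 0.00324·903 - 0.226 = 0.0391P*, so P* = 2.7/0.0391 = 69.1.

R* ≈ 903, C* ≈ 13.3, P* ≈ 69.1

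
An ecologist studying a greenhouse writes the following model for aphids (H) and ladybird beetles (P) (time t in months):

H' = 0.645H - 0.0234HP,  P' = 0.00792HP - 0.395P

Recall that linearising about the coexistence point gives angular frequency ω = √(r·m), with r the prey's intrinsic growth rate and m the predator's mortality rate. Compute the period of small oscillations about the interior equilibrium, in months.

T ≈ 12.4 months

Here r = 0.645 and m = 0.395, so r·m = 0.255.
ω = √0.255 = 0.505 per month, hence T = 2π/ω ≈ 12.4 months.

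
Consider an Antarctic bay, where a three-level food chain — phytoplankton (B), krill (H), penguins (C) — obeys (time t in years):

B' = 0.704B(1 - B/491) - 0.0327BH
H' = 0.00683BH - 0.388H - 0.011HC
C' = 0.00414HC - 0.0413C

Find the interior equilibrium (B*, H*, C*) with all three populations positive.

B* ≈ 263, H* ≈ 9.98, C* ≈ 128

From dC/dt = 0: 0.00414H* = 0.0413, so H* = 9.98.
From dB/dt = 0: 0.704(1 - B*/491) = 0.0327·9.98, giving B* = 491·(1 - 0.463) = 263.
From dH/dt = 0: 0.00683·263 - 0.388 = 0.011C*, so C* = 1.41/0.011 = 128.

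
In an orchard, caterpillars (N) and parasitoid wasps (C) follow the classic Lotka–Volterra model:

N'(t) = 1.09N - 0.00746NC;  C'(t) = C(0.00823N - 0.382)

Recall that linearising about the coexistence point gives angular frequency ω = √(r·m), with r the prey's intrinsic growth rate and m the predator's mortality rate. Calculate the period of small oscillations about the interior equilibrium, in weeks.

T ≈ 9.74 weeks

Here r = 1.09 and m = 0.382, so r·m = 0.416.
ω = √0.416 = 0.645 per week, hence T = 2π/ω ≈ 9.74 weeks.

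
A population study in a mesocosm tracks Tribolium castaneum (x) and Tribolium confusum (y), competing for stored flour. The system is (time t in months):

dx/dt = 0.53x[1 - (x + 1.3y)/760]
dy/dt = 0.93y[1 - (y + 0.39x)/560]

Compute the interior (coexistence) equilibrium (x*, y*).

x* ≈ 64.9, y* ≈ 535

Setting both brackets to zero gives the nullclines x + 1.3y = 760 and 0.39x + y = 560.
Substituting y = 560 - 0.39x into the first: x(1 - 1.3·0.39) = 760 - 1.3·560.
So x* = 32/0.493 = 64.9, and then y* = 560 - 0.39·64.9 = 535.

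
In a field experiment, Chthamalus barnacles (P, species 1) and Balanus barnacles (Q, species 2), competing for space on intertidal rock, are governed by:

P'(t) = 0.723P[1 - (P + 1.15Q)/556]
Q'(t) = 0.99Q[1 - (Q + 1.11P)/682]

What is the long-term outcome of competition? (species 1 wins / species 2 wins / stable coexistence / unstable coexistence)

species 2 excludes species 1

Compare the nullcline intercepts: K1/α12 = 556/1.15 = 483 < K2 = 682; K2/α21 = 682/1.11 = 614 > K1 = 556.
Since the inequalities point opposite ways, species 2 can invade but species 1 cannot.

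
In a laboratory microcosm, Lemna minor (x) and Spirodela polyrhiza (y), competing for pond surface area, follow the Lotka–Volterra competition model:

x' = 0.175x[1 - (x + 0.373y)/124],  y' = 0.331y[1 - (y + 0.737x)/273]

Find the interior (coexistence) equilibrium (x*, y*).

Setting both brackets to zero gives the nullclines x + 0.373y = 124 and 0.737x + y = 273.
Substituting y = 273 - 0.737x into the first: x(1 - 0.373·0.737) = 124 - 0.373·273.
So x* = 22.2/0.725 = 30.6, and then y* = 273 - 0.737·30.6 = 250.

x* ≈ 30.6, y* ≈ 250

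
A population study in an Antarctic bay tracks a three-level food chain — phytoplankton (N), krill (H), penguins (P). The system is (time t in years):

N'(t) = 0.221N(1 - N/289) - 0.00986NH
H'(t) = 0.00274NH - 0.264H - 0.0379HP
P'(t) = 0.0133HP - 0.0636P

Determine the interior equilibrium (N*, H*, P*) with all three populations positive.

From dP/dt = 0: 0.0133H* = 0.0636, so H* = 4.78.
From dN/dt = 0: 0.221(1 - N*/289) = 0.00986·4.78, giving N* = 289·(1 - 0.213) = 227.
From dH/dt = 0: 0.00274·227 - 0.264 = 0.0379P*, so P* = 0.359/0.0379 = 9.47.

N* ≈ 227, H* ≈ 4.78, P* ≈ 9.47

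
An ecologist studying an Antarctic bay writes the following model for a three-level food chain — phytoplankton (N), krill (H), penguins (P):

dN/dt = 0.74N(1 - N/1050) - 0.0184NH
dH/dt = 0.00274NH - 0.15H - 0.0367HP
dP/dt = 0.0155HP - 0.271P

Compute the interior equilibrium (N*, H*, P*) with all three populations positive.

From dP/dt = 0: 0.0155H* = 0.271, so H* = 17.5.
From dN/dt = 0: 0.74(1 - N*/1050) = 0.0184·17.5, giving N* = 1050·(1 - 0.435) = 594.
From dH/dt = 0: 0.00274·594 - 0.15 = 0.0367P*, so P* = 1.48/0.0367 = 40.2.

N* ≈ 594, H* ≈ 17.5, P* ≈ 40.2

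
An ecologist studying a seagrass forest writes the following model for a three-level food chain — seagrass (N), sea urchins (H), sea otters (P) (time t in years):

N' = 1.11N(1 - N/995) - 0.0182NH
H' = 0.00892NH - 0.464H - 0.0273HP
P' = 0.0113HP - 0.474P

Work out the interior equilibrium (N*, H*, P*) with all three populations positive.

From dP/dt = 0: 0.0113H* = 0.474, so H* = 41.9.
From dN/dt = 0: 1.11(1 - N*/995) = 0.0182·41.9, giving N* = 995·(1 - 0.688) = 311.
From dH/dt = 0: 0.00892·311 - 0.464 = 0.0273P*, so P* = 2.31/0.0273 = 84.5.

N* ≈ 311, H* ≈ 41.9, P* ≈ 84.5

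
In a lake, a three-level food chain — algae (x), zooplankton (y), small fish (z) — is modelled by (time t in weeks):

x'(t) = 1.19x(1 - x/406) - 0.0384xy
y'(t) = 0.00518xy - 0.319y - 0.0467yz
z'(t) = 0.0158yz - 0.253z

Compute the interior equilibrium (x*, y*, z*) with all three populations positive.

From dz/dt = 0: 0.0158y* = 0.253, so y* = 16.
From dx/dt = 0: 1.19(1 - x*/406) = 0.0384·16, giving x* = 406·(1 - 0.517) = 196.
From dy/dt = 0: 0.00518·196 - 0.319 = 0.0467z*, so z* = 0.697/0.0467 = 14.9.

x* ≈ 196, y* ≈ 16, z* ≈ 14.9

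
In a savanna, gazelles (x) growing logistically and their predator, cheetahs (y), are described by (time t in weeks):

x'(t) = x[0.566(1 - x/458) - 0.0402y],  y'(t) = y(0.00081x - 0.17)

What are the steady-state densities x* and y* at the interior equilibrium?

x* ≈ 210, y* ≈ 7.63

From dy/dt = 0 with y > 0: 0.00081x* = 0.17, so x* = 210.
Substitute into dx/dt = 0: 0.566(1 - 210/458) = 0.0402y*.
The bracket is 0.542, giving y* = 0.307/0.0402 = 7.63.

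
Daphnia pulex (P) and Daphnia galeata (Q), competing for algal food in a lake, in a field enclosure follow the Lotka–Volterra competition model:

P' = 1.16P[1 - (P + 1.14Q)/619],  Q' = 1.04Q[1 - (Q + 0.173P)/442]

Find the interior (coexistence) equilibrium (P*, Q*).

P* ≈ 143, Q* ≈ 417

Setting both brackets to zero gives the nullclines P + 1.14Q = 619 and 0.173P + Q = 442.
Substituting Q = 442 - 0.173P into the first: P(1 - 1.14·0.173) = 619 - 1.14·442.
So P* = 115/0.803 = 143, and then Q* = 442 - 0.173·143 = 417.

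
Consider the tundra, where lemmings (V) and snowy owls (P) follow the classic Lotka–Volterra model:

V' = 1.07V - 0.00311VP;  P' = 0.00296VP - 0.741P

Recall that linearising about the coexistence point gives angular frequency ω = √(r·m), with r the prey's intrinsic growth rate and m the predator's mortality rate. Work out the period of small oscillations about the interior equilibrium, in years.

T ≈ 7.06 years

Here r = 1.07 and m = 0.741, so r·m = 0.793.
ω = √0.793 = 0.89 per year, hence T = 2π/ω ≈ 7.06 years.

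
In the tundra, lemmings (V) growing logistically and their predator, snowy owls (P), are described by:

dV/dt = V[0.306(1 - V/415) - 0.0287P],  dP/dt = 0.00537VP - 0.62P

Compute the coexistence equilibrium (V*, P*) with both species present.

From dP/dt = 0 with P > 0: 0.00537V* = 0.62, so V* = 115.
Substitute into dV/dt = 0: 0.306(1 - 115/415) = 0.0287P*.
The bracket is 0.722, giving P* = 0.221/0.0287 = 7.7.

V* ≈ 115, P* ≈ 7.7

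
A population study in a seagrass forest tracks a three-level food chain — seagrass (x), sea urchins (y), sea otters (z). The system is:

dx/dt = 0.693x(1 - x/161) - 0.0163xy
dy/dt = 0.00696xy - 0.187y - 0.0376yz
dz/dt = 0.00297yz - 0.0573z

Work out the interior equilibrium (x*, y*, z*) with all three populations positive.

From dz/dt = 0: 0.00297y* = 0.0573, so y* = 19.3.
From dx/dt = 0: 0.693(1 - x*/161) = 0.0163·19.3, giving x* = 161·(1 - 0.454) = 87.9.
From dy/dt = 0: 0.00696·87.9 - 0.187 = 0.0376z*, so z* = 0.425/0.0376 = 11.3.

x* ≈ 87.9, y* ≈ 19.3, z* ≈ 11.3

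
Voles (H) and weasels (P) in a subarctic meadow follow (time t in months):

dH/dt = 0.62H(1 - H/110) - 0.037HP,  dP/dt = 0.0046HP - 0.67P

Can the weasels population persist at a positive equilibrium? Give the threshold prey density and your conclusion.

Threshold H = 146; K < 146, so no, the predator goes extinct.

The predator equation gives dP/dt > 0 only when H > 0.67/0.0046 = 146.
Without the predator, H → K = 110. Since 110 < 146, the predator cannot invade.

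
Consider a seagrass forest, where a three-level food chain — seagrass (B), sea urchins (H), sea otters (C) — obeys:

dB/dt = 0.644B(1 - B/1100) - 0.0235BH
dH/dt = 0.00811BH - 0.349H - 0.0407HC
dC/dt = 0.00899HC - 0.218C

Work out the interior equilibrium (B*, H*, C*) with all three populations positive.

From dC/dt = 0: 0.00899H* = 0.218, so H* = 24.2.
From dB/dt = 0: 0.644(1 - B*/1100) = 0.0235·24.2, giving B* = 1100·(1 - 0.885) = 127.
From dH/dt = 0: 0.00811·127 - 0.349 = 0.0407C*, so C* = 0.678/0.0407 = 16.7.

B* ≈ 127, H* ≈ 24.2, C* ≈ 16.7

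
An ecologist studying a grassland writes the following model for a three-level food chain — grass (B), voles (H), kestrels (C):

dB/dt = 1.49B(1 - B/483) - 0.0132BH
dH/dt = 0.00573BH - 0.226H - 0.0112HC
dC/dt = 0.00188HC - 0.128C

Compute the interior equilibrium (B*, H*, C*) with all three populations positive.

From dC/dt = 0: 0.00188H* = 0.128, so H* = 68.1.
From dB/dt = 0: 1.49(1 - B*/483) = 0.0132·68.1, giving B* = 483·(1 - 0.603) = 192.
From dH/dt = 0: 0.00573·192 - 0.226 = 0.0112C*, so C* = 0.872/0.0112 = 77.9.

B* ≈ 192, H* ≈ 68.1, C* ≈ 77.9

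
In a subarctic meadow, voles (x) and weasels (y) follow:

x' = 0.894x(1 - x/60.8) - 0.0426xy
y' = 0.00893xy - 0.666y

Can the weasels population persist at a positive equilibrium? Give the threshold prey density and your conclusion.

The predator equation gives dy/dt > 0 only when x > 0.666/0.00893 = 74.6.
Without the predator, x → K = 60.8. Since 60.8 < 74.6, the predator cannot invade.

Threshold x = 74.6; K < 74.6, so no, the predator goes extinct.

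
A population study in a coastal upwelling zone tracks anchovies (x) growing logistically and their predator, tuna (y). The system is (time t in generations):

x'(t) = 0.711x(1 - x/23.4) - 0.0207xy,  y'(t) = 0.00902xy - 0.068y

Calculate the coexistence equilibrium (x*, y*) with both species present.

x* ≈ 7.54, y* ≈ 23.3

From dy/dt = 0 with y > 0: 0.00902x* = 0.068, so x* = 7.54.
Substitute into dx/dt = 0: 0.711(1 - 7.54/23.4) = 0.0207y*.
The bracket is 0.678, giving y* = 0.482/0.0207 = 23.3.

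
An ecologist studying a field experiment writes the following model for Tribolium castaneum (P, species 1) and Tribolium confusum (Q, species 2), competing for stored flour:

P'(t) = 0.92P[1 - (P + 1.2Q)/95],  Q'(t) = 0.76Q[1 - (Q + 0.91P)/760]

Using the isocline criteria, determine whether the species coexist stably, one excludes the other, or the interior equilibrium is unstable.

Compare the nullcline intercepts: K1/α12 = 95/1.2 = 79.2 < K2 = 760; K2/α21 = 760/0.91 = 835 > K1 = 95.
Since the inequalities point opposite ways, species 2 can invade but species 1 cannot.

species 2 excludes species 1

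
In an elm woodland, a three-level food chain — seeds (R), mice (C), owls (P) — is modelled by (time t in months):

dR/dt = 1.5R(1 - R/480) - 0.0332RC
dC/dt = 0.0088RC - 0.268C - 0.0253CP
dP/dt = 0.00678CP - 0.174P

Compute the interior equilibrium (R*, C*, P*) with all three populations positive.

From dP/dt = 0: 0.00678C* = 0.174, so C* = 25.7.
From dR/dt = 0: 1.5(1 - R*/480) = 0.0332·25.7, giving R* = 480·(1 - 0.568) = 207.
From dC/dt = 0: 0.0088·207 - 0.268 = 0.0253P*, so P* = 1.56/0.0253 = 61.5.

R* ≈ 207, C* ≈ 25.7, P* ≈ 61.5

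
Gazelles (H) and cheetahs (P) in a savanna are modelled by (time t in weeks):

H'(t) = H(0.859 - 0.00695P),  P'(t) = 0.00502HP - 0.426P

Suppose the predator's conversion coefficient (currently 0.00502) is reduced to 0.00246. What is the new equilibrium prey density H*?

At the interior fixed point, setting dP/dt = 0 with P > 0 fixes H* = (predator death rate)/(HP coefficient) — independent of the other coefficients.
With the change, H* = 0.426/0.00246 = 173; it rises from 84.9.

H* ≈ 173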